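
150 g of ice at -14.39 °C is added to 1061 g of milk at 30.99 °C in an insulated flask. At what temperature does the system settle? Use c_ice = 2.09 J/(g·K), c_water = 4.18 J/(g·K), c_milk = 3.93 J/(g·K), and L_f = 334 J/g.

Sum of m c ΔT and latent-heat terms is zero:
warm ice to 0 °C: 150×2.09×(0 − (-14.39)) = 4511.3; fusion: m_ice L_f = 150×334 = 50100; warm the meltwater: 627 T; milk cools: 1061×3.93×(T − 30.99) = 4169.7(T − 30.99)
4796.7 T = 129220 − 54611 = 74609
T ≈ 15.55 °C — above 0 °C, consistent with complete melting.

T_f ≈ 15.6 °C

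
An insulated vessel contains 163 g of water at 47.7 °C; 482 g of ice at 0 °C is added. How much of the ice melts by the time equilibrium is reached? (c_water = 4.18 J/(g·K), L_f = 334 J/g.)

Heat available from the water dropping to 0 °C: 163×4.18×47.7 = 32500 J.
Fully melting the ice requires m_ice L_f = 482×334 = 160988 J.
Since 32500 < 160988 J, not all the ice melts; equilibrium is at 0 °C.
m_melt = 32500 / L_f = 97.31 g.

m_melted ≈ 97.3 g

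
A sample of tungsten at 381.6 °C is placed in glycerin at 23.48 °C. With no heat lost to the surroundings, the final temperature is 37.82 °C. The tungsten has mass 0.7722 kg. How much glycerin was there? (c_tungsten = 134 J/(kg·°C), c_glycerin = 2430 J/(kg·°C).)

m ≈ 1.02 kg

Heat lost by the tungsten = heat gained by the glycerin:
0.7722·134·(381.6 − 37.82) = m·2430·(37.82 − 23.48)
34846 m = 35573  ⇒  m ≈ 1.021 kg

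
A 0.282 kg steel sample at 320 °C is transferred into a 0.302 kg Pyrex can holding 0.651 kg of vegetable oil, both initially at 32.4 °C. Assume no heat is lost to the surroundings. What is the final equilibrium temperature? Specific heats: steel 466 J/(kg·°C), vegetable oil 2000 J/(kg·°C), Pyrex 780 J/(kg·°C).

T_f ≈ 55.0 °C

Setting the total heat transfer to zero:
0.282·466·(T − 320) + 0.651·2000·(T − 32.4) + 0.302·780·(T − 32.4) = 0
131.41(T − 320) + 1302(T − 32.4) + 235.56(T − 32.4) = 0
1669 T = 91869
T ≈ 55.05 °C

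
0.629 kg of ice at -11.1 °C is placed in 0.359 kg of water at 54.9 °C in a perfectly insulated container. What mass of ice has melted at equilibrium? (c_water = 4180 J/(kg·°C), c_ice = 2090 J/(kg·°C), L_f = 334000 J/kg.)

Heat available from the water dropping to 0 °C: 0.359×4180×54.9 = 82384 J.
Of that, 0.629×2090×11.1 = 14592 J goes to bring the ice to 0 °C, leaving 67792 J.
To melt every bit of ice: 0.629×334000 = 210086 J.
That's not enough to melt it all — equilibrium is at 0 °C with ice remaining.
m_melt = 67792 / L_f = 0.203 kg.

m_melted ≈ 0.203 kg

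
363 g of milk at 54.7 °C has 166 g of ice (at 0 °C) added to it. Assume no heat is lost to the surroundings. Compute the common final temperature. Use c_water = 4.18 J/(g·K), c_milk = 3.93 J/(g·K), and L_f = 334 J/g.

T_f ≈ 10.7 °C

Conservation of energy gives ΣQ = 0:
latent heat to melt: 166×334 = 55444; meltwater 0→T: 166×4.18×T = 693.88 T; milk cools: 363×3.93×(T − 54.7) = 1426.6(T − 54.7)
2120.5 T = 78034 − 55444 = 22590
T ≈ 10.65 °C (positive, so assuming full melt was valid).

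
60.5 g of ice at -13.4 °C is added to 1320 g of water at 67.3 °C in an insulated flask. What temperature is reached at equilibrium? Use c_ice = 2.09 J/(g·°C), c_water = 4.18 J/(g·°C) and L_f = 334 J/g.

T_f ≈ 60.6 °C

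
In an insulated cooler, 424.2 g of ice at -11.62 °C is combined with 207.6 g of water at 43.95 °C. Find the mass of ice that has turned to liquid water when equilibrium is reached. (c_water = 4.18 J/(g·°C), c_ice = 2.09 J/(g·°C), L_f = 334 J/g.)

m_melted ≈ 83.3 g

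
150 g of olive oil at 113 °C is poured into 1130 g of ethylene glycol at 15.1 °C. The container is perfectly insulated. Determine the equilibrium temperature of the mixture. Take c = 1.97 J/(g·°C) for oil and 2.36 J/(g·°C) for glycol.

T_f ≈ 24.9 °C

Heat lost by the oil equals heat gained by the glycol:
150*1.97*(113 − T) = 1130*2.36*(T − 15.1)
295.5(113 − T) = 2666.8(T − 15.1)
2962.3 T = 73660  ⇒  T ≈ 24.87 °C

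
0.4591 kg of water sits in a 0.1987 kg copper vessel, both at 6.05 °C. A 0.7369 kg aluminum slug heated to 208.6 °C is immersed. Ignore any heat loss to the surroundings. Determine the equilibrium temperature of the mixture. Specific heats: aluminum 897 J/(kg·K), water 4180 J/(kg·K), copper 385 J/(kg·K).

Net heat exchanged in the isolated system is zero:
0.7369*897*(T − 208.6) + 0.4591*4180*(T − 6.05) + 0.1987*385*(T − 6.05) = 0
2656.5 T = 149957
T = 149957/2656.5 ≈ 56.45 °C

T_f ≈ 56.4 °C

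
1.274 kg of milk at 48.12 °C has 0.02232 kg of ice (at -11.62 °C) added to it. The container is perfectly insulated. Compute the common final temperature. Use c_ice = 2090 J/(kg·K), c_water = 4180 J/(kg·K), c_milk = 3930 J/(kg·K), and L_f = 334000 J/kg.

Energy balance with sensible and latent terms:
ice -11.62→0 °C: 0.02232×2090×11.62 = 542.06; melt ice: 0.02232×334000 = 7454.9; warm the meltwater: 93.3 T; milk cools: 1.274×3930×(T − 48.12) = 5006.8(T − 48.12)
5100.1 T = 240928 − 7996.9 = 232931
T ≈ 45.67 °C (positive, so assuming full melt was valid).

T_f ≈ 45.7 °C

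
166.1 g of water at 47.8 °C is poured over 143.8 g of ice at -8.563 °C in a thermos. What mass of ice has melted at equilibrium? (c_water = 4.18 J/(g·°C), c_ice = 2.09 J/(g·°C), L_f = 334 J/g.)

Heat available from the water dropping to 0 °C: 166.1×4.18×47.8 = 33187 J.
Warming the ice to 0 °C takes 143.8×2.09×8.563 = 2573.5 J, leaving 30614 J for melting.
Fully melting the ice requires m_ice L_f = 143.8×334 = 48029 J.
That's not enough to melt it all — equilibrium is at 0 °C with ice remaining.
m_melt = 30614 / L_f = 91.66 g.

m_melted ≈ 91.7 g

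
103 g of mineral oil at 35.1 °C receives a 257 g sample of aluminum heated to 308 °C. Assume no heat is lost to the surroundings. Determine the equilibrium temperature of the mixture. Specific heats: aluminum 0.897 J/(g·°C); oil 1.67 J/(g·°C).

T_f ≈ 191.4 °C

Heat lost by the aluminum equals heat gained by the oil:
257·0.897·(308 − T) = 103·1.67·(T − 35.1)
230.53(308 − T) = 172.01(T − 35.1)
402.54 T = 77040  ⇒  T ≈ 191.39 °C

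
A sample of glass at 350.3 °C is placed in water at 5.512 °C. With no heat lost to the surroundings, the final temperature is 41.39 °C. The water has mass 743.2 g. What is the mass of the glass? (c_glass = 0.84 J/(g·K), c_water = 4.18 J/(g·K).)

m ≈ 430 g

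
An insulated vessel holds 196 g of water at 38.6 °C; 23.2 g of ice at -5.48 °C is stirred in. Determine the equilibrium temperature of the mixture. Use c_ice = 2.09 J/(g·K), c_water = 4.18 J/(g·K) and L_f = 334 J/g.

T_f ≈ 25.8 °C

Setting the total heat transfer to zero:
warm ice to 0 °C: 23.2×2.09×(0 − (-5.48)) = 265.71
  fusion: m_ice L_f = 23.2×334 = 7748.8
  warm the meltwater: 96.98 T
  water cools: 196×4.18×(T − 38.6) = 819.28(T − 38.6)
916.26 T = 31624 − 8014.5 = 23610
T ≈ 25.77 °C. Since T > 0 °C, the all-ice-melts assumption holds.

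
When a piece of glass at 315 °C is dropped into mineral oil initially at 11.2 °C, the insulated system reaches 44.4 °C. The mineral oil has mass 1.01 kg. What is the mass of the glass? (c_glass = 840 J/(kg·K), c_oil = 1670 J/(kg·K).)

m ≈ 0.246 kg

Let T be the final temperature. ΣQ_i = 0:
m·840·(44.4 − 315) + 1.01·1670·(44.4 − 11.2) = 0
-227304 m = -55998
m = -55998/-227304 ≈ 0.2464 kg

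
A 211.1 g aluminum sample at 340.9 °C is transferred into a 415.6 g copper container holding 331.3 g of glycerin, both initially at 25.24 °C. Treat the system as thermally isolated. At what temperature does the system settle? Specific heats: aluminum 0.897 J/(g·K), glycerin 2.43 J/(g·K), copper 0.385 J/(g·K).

Net heat exchanged in the isolated system is zero:
211.1×0.897×(T − 340.9) + 331.3×2.43×(T − 25.24) + 415.6×0.385×(T − 25.24) = 0
1154.4 T = 88910
T ≈ 77.02 °C

T_f ≈ 77.0 °C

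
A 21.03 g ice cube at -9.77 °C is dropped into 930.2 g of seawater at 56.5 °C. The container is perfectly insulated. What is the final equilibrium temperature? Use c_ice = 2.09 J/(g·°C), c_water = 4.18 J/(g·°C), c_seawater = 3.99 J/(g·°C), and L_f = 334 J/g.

T_f ≈ 53.2 °C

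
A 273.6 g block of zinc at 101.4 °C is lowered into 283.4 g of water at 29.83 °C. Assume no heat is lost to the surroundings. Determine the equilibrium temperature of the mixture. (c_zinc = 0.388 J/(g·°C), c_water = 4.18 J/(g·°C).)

Heat lost by the zinc equals heat gained by the water:
273.6·0.388·(101.4 − T) = 283.4·4.18·(T − 29.83)
106.16(101.4 − T) = 1184.6(T − 29.83)
1290.8 T = 46101  ⇒  T ≈ 35.72 °C

T_f ≈ 35.7 °C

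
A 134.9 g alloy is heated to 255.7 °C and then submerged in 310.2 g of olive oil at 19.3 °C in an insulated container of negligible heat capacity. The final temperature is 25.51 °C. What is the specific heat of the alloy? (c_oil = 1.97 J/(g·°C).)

Heat lost by the alloy = heat gained by the oil:
134.9·c·(255.7 − 25.51) = 310.2·1.97·(25.51 − 19.3)
31053 c = 3794.9  ⇒  c ≈ 0.1222 J/(g·°C)

c ≈ 0.122 J/(g·°C)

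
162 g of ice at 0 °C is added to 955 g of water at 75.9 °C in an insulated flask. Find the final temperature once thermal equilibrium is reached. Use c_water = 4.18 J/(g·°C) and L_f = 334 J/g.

Conservation of energy gives ΣQ = 0:
melt ice: 162×334 = 54108; meltwater 0→T: 162×4.18×T = 677.16 T; water cools: 955×4.18×(T − 75.9) = 3991.9(T − 75.9)
4669.1 T = 302985 − 54108 = 248877
T ≈ 53.30 °C — above 0 °C, consistent with complete melting.

T_f ≈ 53.3 °C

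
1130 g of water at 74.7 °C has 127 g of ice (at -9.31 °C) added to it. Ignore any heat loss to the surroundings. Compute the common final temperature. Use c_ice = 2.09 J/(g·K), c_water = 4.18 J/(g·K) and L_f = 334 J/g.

T_f ≈ 58.6 °C

Heat gained plus heat lost sum to zero:
ice -9.31→0 °C: 127×2.09×9.31 = 2471.2; fusion: m_ice L_f = 127×334 = 42418; warm the meltwater: 530.86 T; water cools: 1130×4.18×(T − 74.7) = 4723.4(T − 74.7)
5254.3 T = 352838 − 44889 = 307949
T ≈ 58.61 °C. Since T > 0 °C, the all-ice-melts assumption holds.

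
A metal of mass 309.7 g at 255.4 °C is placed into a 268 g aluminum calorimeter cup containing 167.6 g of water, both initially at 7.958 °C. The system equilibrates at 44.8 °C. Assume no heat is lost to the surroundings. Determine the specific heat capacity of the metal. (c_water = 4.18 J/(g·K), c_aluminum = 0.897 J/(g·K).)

Setting the total heat transfer to zero:
309.7×c×(44.8 − 255.4) + 167.6×4.18×(44.8 − 7.958) + 268×0.897×(44.8 − 7.958) = 0
-65223 c = -34667
c = -34667/-65223 ≈ 0.5315 J/(g·K)

c ≈ 0.532 J/(g·K)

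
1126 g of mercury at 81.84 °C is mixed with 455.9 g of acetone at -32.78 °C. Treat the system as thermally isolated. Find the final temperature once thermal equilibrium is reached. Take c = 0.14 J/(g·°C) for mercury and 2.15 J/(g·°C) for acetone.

Conservation of energy gives ΣQ = 0:
1126×0.14×(T − 81.84) + 455.9×2.15×(T − (-32.78)) = 0
157.64(T − 81.84) + 980.18(T − (-32.78)) = 0
1137.8 T = -19229
T = -19229 / 1137.8 = -16.9 °C

T_f ≈ -16.9 °C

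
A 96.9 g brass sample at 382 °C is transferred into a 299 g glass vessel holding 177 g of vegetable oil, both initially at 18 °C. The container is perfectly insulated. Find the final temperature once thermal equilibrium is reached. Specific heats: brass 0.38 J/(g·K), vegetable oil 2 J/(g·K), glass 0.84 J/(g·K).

T_f ≈ 38.9 °C

Energy conservation, ΣQ = 0:
96.9·0.38·(T − 382) + 177·2·(T − 18) + 299·0.84·(T − 18) = 0
36.82(T − 382) + 354(T − 18) + 251.16(T − 18) = 0
(36.82 + 354 + 251.16) T = 36.82·382 + 354·18 + 251.16·18
T = 24959 / 641.98 = 38.9 °C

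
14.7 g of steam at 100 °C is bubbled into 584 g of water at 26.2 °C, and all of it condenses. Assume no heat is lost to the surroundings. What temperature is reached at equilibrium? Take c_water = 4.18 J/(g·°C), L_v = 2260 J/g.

Heat gained plus heat lost sum to zero:
latent heat released on condensation: 14.7×2260 = 33222
  condensed water 100 °C→T: 61.45(T − 100)
  water warms: 584×4.18×(T − 26.2) = 2441.1(T − 26.2)
2502.6 T = 33222 + 6144.6 + 63957 = 103324
T ≈ 41.29 °C — below 100 °C, confirming all the steam condensed.

T_f ≈ 41.3 °C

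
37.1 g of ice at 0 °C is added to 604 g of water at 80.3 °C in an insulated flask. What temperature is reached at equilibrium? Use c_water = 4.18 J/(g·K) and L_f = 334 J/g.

T_f ≈ 71.0 °C

Heat gained plus heat lost sum to zero:
melt ice: 37.1·334 = 12391; warm the meltwater: 155.08 T; water cools: 604·4.18·(T − 80.3) = 2524.7(T − 80.3)
2679.8 T = 202735 − 12391 = 190344
T ≈ 71.03 °C. Since T > 0 °C, the all-ice-melts assumption holds.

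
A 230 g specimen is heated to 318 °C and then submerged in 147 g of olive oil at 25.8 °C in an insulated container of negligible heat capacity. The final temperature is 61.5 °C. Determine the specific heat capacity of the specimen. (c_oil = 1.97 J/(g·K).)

c ≈ 0.175 J/(g·K)

Heat gained plus heat lost sum to zero:
230·c·(61.5 − 318) + 147·1.97·(61.5 − 25.8) = 0
-58995 c = -10338
c = -10338/-58995 ≈ 0.1752 J/(g·K)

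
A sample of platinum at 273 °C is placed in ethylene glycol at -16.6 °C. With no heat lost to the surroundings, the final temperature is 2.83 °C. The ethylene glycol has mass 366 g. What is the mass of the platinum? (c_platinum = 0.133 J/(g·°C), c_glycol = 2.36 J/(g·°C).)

Heat lost by the platinum = heat gained by the glycol:
m·0.133·(273 − 2.83) = 366·2.36·(2.83 − (-16.6))
35.93 m = 16783  ⇒  m ≈ 467.1 g

m ≈ 467 g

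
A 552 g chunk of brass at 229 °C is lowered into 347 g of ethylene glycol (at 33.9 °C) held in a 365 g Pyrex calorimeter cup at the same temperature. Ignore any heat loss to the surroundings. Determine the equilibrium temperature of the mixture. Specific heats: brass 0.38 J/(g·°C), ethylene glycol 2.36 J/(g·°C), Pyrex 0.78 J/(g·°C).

T_f ≈ 65.1 °C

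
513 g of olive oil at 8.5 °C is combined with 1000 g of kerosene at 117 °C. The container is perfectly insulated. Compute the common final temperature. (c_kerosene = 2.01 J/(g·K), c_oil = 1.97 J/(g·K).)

T_f ≈ 80.7 °C

With ΣQ=0 the equilibrium temperature is the m·c-weighted mean:
T_f = (2010×117 + 1010.6×8.5) / (2010 + 1010.6)
    = 243760 / 3020.6 ≈ 80.70 °C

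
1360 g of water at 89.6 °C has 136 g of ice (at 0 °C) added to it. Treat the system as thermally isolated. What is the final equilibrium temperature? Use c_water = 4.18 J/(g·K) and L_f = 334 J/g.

Taking heat into each body as positive, Σ m c ΔT = 0:
fusion: m_ice L_f = 136·334 = 45424
  meltwater 0→T: 136·4.18·T = 568.48 T
  water cools: 1360·4.18·(T − 89.6) = 5684.8(T − 89.6)
6253.3 T = 509358 − 45424 = 463934
T ≈ 74.19 °C (positive, so assuming full melt was valid).

T_f ≈ 74.2 °C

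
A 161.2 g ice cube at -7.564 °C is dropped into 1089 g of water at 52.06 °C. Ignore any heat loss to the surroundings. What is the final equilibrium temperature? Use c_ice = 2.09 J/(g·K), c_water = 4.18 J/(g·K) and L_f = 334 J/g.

Net heat exchanged in the isolated system is zero:
ice -7.564→0 °C: 161.2·2.09·7.564 = 2548.4
  latent heat to melt: 161.2·334 = 53841
  warm the meltwater: 673.82 T
  water cools: 1089·4.18·(T − 52.06) = 4552(T − 52.06)
5225.8 T = 236978 − 56389 = 180589
T ≈ 34.56 °C. Since T > 0 °C, the all-ice-melts assumption holds.

T_f ≈ 34.6 °C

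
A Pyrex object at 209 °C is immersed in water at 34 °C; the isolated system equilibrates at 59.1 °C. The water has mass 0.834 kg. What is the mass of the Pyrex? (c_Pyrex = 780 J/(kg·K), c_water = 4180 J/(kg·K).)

Net heat exchanged in the isolated system is zero:
m·780·(59.1 − 209) + 0.834·4180·(59.1 − 34) = 0
-116922 m = -87502
m = -87502/-116922 ≈ 0.7484 kg

m ≈ 0.748 kg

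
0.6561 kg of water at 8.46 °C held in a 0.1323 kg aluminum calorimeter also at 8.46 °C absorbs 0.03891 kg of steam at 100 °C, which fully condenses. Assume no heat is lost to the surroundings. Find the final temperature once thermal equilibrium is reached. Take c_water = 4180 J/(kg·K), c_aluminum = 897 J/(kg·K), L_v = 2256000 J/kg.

Sum of m c ΔT and latent-heat terms is zero:
condense steam: −0.03891×2256000 = −87781
  condensed water 100 °C→T: 162.64(T − 100)
  original water: 2742.5(T − 8.46)
  cup: 118.67(T − 8.46)
3023.8 T = 87781 + 16264 + 24206 = 128251
T ≈ 42.41 °C (< 100 °C, so full condensation is consistent).

T_f ≈ 42.4 °C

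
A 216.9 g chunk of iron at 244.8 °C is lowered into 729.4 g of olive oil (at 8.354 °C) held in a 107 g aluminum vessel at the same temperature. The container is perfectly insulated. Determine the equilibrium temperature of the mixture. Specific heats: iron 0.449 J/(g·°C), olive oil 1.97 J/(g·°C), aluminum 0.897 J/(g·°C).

T_f ≈ 22.5 °C

Let T be the final temperature. ΣQ_i = 0:
216.9*0.449*(T − 244.8) + 729.4*1.97*(T − 8.354) + 107*0.897*(T − 8.354) = 0
1630.3 T = 36646
T = 36646/1630.3 ≈ 22.48 °C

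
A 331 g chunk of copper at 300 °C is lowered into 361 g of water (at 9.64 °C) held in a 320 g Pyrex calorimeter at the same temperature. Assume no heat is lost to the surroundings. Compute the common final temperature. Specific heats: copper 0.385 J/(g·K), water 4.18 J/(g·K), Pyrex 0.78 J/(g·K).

Setting the total heat transfer to zero:
331×0.385×(T − 300) + 361×4.18×(T − 9.64) + 320×0.78×(T − 9.64) = 0
127.44(T − 300) + 1509(T − 9.64) + 249.6(T − 9.64) = 0
(127.44 + 1509 + 249.6) T = 127.44×300 + 1509×9.64 + 249.6×9.64
T = 55183 / 1886 = 29.3 °C

T_f ≈ 29.3 °C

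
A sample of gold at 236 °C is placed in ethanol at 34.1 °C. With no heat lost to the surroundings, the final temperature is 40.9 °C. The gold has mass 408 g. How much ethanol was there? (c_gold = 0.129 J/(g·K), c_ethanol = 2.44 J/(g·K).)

Let T be the final temperature. ΣQ_i = 0:
408·0.129·(40.9 − 236) + m·2.44·(40.9 − 34.1) = 0
16.59 m = 10269
m = 10269/16.59 ≈ 618.9 g

m ≈ 619 g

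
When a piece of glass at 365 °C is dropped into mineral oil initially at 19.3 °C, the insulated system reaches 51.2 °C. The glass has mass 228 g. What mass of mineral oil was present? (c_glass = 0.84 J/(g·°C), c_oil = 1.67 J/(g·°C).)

m ≈ 1130 g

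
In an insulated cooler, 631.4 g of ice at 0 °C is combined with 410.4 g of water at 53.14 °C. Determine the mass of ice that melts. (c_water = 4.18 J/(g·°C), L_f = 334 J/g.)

Heat available from the water dropping to 0 °C: 410.4·4.18·53.14 = 91160 J.
Fully melting the ice requires m_ice L_f = 631.4·334 = 210888 J.
Since 91160 < 210888 J, not all the ice melts; equilibrium is at 0 °C.
m_melt = 91160 / L_f = 272.9 g.

m_melted ≈ 273 g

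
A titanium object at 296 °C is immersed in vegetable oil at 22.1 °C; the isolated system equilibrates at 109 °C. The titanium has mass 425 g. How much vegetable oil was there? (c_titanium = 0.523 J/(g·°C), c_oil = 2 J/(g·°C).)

m ≈ 239 g

Heat lost by the titanium = heat gained by the oil:
425×0.523×(296 − 109) = m×2×(109 − 22.1)
173.8 m = 41565  ⇒  m ≈ 239.2 g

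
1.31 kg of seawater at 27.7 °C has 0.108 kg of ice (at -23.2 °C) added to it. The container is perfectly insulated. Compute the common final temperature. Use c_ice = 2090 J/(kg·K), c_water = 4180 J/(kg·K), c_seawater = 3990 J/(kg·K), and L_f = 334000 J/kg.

T_f ≈ 18.2 °C

Taking heat into each body as positive, Σ m c ΔT = 0:
ice -23.2→0 °C: 0.108·2090·23.2 = 5236.7; latent heat to melt: 0.108·334000 = 36072; meltwater 0→T: 0.108·4180·T = 451.44 T; seawater: 5226.9(T − 27.7)
5678.3 T = 144785 − 41309 = 103476
T ≈ 18.22 °C — above 0 °C, consistent with complete melting.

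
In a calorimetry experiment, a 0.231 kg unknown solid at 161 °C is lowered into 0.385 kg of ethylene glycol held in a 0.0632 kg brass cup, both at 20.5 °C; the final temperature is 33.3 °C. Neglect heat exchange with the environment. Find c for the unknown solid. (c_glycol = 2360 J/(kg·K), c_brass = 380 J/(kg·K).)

Setting the total heat transfer to zero:
0.231·c·(33.3 − 161) + 0.385·2360·(33.3 − 20.5) + 0.0632·380·(33.3 − 20.5) = 0
-29.5 c = -11937
c = -11937/-29.5 ≈ 404.7 J/(kg·K)

c ≈ 405 J/(kg·K)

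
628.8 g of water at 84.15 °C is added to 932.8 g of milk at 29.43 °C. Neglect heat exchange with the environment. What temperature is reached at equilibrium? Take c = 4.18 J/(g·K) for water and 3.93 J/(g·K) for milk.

T_f ≈ 52.3 °C

Set heat shed by the hot body equal to heat absorbed by the cold body:
628.8*4.18*(84.15 − T) = 932.8*3.93*(T − 29.43)
2628.4(84.15 − T) = 3665.9(T − 29.43)
6294.3 T = 329066  ⇒  T ≈ 52.28 °C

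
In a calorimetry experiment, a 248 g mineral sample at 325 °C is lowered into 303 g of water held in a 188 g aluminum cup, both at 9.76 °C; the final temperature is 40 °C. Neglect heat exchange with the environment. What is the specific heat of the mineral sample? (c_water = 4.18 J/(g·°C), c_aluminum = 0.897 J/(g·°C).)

Energy conservation, ΣQ = 0:
248·c·(40 − 325) + 303·4.18·(40 − 9.76) + 188·0.897·(40 − 9.76) = 0
-70680 c = -43400
c = -43400/-70680 ≈ 0.614 J/(g·°C)

c ≈ 0.614 J/(g·°C)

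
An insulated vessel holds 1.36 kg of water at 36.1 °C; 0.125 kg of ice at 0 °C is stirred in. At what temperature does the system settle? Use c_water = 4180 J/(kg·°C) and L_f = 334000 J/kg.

T_f ≈ 26.3 °C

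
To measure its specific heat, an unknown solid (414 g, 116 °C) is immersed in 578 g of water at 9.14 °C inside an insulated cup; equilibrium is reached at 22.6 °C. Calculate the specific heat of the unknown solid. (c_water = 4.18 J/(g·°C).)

Heat gained plus heat lost sum to zero:
414×c×(22.6 − 116) + 578×4.18×(22.6 − 9.14) = 0
-38668 c = -32520
c = -32520/-38668 ≈ 0.841 J/(g·°C)

c ≈ 0.841 J/(g·°C)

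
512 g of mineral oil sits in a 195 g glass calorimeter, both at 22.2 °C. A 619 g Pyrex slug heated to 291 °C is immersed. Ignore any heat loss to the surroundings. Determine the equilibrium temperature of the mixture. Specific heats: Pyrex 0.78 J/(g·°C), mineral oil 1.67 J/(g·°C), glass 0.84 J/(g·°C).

T_f ≈ 108.6 °C

T_f = Σ m_i c_i T_i / Σ m_i c_i:
T_f = (482.82·291 + 855.04·22.2 + 163.8·22.2) / (482.82 + 855.04 + 163.8)
    = 163119 / 1501.7 ≈ 108.63 °C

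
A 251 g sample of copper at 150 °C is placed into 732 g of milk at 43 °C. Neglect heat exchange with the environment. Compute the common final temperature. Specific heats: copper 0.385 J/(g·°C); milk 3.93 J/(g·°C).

T_f ≈ 46.5 °C

Heat lost by the copper equals heat gained by the milk:
251*0.385*(150 − T) = 732*3.93*(T − 43)
96.64(150 − T) = 2876.8(T − 43)
2973.4 T = 138196  ⇒  T ≈ 46.48 °C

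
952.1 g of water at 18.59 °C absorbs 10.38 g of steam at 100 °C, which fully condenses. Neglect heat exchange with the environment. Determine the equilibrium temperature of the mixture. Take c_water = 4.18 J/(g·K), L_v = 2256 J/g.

Sum of m c ΔT and latent-heat terms is zero:
steam→water at 100 °C releases m L_v = 10.38·2256 = 23417
  condensate cools 100→T: 10.38·4.18·(T − 100) = 43.39(T − 100)
  water warms: 952.1·4.18·(T − 18.59) = 3979.8(T − 18.59)
4023.2 T = 23417 + 4338.8 + 73984 = 101740
T ≈ 25.29 °C — below 100 °C, confirming all the steam condensed.

T_f ≈ 25.3 °C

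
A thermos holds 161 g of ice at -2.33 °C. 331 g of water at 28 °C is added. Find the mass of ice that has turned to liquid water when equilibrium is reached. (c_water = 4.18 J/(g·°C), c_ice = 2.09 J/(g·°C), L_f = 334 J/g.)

Heat available from the water dropping to 0 °C: 331·4.18·28 = 38740 J.
Of that, 161·2.09·2.33 = 784.02 J goes to bring the ice to 0 °C, leaving 37956 J.
To melt every bit of ice: 161·334 = 53774 J.
That's not enough to melt it all — equilibrium is at 0 °C with ice remaining.
m_melted·334 = 37956  ⇒  m_melted ≈ 113.6 g.

m_melted ≈ 114 g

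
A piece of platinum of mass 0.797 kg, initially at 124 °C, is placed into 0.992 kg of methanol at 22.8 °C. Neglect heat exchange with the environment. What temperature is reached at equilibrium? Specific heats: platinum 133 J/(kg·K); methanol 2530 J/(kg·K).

T_f ≈ 26.9 °C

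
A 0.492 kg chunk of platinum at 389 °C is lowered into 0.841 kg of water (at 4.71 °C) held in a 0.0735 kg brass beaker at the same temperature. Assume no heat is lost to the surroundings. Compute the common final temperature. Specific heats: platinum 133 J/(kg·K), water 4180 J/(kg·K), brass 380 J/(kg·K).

With ΣQ=0 the equilibrium temperature is the m·c-weighted mean:
T_f = (65.44×389 + 3515.4×4.71 + 27.93×4.71) / (65.44 + 3515.4 + 27.93)
    = 42144 / 3608.7 ≈ 11.68 °C

T_f ≈ 11.7 °C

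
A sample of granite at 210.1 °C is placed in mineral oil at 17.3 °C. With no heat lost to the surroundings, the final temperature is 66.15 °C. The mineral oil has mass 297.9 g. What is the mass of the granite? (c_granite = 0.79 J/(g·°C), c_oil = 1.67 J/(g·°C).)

m ≈ 214 g

|Q_granite| = |Q_oil|:
m·0.79·(210.1 − 66.15) = 297.9·1.67·(66.15 − 17.3)
113.72 m = 24303  ⇒  m ≈ 213.7 g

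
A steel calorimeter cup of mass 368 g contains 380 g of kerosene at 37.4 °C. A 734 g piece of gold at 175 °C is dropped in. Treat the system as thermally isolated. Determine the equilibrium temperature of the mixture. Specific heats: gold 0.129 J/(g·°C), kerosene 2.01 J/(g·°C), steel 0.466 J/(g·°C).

T_f ≈ 50.0 °C

Conservation of energy gives ΣQ = 0:
734·0.129·(T − 175) + 380·2.01·(T − 37.4) + 368·0.466·(T − 37.4) = 0
94.69(T − 175) + 763.8(T − 37.4) + 171.49(T − 37.4) = 0
1030 T = 51550
T ≈ 50.05 °C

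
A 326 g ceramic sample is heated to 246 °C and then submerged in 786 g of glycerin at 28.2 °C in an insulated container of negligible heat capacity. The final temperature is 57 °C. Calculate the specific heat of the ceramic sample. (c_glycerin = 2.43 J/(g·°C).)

c ≈ 0.893 J/(g·°C)

Heat lost by the ceramic sample = heat gained by the glycerin:
326×c×(246 − 57) = 786×2.43×(57 − 28.2)
61614 c = 55007  ⇒  c ≈ 0.8928 J/(g·°C)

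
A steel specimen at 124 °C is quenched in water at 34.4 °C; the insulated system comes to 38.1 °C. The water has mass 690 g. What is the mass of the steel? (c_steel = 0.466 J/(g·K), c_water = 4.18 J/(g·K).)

m ≈ 267 g

Taking heat into each body as positive, Σ m c ΔT = 0:
m×0.466×(38.1 − 124) + 690×4.18×(38.1 − 34.4) = 0
-40.03 m = -10672
m = -10672/-40.03 ≈ 266.6 g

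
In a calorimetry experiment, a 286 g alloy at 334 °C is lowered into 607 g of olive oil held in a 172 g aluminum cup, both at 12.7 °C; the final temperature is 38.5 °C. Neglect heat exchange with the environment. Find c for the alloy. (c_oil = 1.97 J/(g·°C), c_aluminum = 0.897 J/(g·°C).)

Let T be the final temperature. ΣQ_i = 0:
286×c×(38.5 − 334) + 607×1.97×(38.5 − 12.7) + 172×0.897×(38.5 − 12.7) = 0
-84513 c = -34832
c = -34832/-84513 ≈ 0.4121 J/(g·°C)

c ≈ 0.412 J/(g·°C)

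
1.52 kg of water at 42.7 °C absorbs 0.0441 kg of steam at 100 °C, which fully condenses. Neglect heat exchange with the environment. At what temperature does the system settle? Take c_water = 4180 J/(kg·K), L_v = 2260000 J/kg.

T_f ≈ 59.6 °C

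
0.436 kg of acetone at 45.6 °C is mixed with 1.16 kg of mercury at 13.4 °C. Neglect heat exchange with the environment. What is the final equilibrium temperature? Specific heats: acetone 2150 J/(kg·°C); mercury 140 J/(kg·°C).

T_f ≈ 40.8 °C

Taking heat into each body as positive, Σ m c ΔT = 0:
0.436*2150*(T − 45.6) + 1.16*140*(T − 13.4) = 0
937.4(T − 45.6) + 162.4(T − 13.4) = 0
1099.8 T = 44922
T = 44922 / 1099.8 = 40.8 °C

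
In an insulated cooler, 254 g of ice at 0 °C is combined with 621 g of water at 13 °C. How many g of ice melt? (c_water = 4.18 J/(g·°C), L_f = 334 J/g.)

Water can give up m c ΔT = 621×4.18×13 = 33745 J before reaching 0 °C.
Fully melting the ice requires m_ice L_f = 254×334 = 84836 J.
Since 33745 < 84836 J, not all the ice melts; equilibrium is at 0 °C.
m_melted×334 = 33745  ⇒  m_melted ≈ 101 g.

m_melted ≈ 101 g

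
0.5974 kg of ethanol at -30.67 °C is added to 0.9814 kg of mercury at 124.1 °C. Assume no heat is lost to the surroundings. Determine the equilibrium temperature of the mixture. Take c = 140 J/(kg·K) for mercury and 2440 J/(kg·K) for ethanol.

Taking heat into each body as positive, Σ m c ΔT = 0:
0.9814×140×(T − 124.1) + 0.5974×2440×(T − (-30.67)) = 0
1595.1 T = -27655
T = -27655/1595.1 ≈ -17.34 °C

T_f ≈ -17.3 °C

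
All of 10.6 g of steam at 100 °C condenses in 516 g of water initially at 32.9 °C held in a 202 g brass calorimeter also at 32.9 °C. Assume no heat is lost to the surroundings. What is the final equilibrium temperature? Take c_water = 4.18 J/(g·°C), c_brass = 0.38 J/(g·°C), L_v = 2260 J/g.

T_f ≈ 44.7 °C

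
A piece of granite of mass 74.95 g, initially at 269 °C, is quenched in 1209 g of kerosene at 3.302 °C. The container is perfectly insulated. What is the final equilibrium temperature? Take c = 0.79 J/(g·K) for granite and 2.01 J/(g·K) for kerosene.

T_f ≈ 9.6 °C

Net heat exchanged in the isolated system is zero:
74.95·0.79·(T − 269) + 1209·2.01·(T − 3.302) = 0
59.21(T − 269) + 2430.1(T − 3.302) = 0
(59.21 + 2430.1) T = 59.21·269 + 2430.1·3.302
T = 23952 / 2489.3 = 9.62 °C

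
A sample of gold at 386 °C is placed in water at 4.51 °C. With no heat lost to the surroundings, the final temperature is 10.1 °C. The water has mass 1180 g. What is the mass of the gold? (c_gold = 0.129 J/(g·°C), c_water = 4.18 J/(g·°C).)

m ≈ 569 g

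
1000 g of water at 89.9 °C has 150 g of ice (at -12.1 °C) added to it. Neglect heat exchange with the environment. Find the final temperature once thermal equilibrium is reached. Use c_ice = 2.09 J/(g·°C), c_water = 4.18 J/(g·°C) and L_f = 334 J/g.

T_f ≈ 67.0 °C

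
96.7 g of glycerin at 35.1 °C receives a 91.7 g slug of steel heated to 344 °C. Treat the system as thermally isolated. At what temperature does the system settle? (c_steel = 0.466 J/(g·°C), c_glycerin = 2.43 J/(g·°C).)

Setting the total heat transfer to zero:
91.7·0.466·(T − 344) + 96.7·2.43·(T − 35.1) = 0
42.73(T − 344) + 234.98(T − 35.1) = 0
277.71 T = 22948
T ≈ 82.63 °C

T_f ≈ 82.6 °C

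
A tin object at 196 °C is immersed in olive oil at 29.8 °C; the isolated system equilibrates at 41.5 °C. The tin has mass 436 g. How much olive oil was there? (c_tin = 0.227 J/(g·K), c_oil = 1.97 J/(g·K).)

Setting the total heat transfer to zero:
436·0.227·(41.5 − 196) + m·1.97·(41.5 − 29.8) = 0
23.05 m = 15291
m = 15291/23.05 ≈ 663.4 g

m ≈ 663 g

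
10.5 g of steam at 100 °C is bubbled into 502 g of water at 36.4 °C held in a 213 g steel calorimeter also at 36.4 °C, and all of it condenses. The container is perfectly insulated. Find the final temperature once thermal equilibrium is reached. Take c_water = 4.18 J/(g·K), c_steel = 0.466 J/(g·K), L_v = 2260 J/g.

T_f ≈ 48.2 °C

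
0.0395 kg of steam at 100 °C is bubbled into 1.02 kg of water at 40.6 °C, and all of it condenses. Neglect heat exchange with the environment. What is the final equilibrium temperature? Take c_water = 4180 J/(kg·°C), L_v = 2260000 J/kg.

T_f ≈ 63.0 °C

Sum of m c ΔT and latent-heat terms is zero:
condense steam: −0.0395·2260000 = −89270; condensate cools 100→T: 0.0395·4180·(T − 100) = 165.11(T − 100); original water: 4263.6(T − 40.6)
4428.7 T = 89270 + 16511 + 173102 = 278883
T ≈ 62.97 °C (< 100 °C, so full condensation is consistent).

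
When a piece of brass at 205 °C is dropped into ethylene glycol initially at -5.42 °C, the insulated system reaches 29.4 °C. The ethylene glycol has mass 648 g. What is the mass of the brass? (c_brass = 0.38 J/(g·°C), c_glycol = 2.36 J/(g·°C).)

m ≈ 798 g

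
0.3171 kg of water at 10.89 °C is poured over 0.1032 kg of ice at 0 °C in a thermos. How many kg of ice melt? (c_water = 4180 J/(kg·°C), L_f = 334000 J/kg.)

m_melted ≈ 0.0432 kg

Cooling the water to 0 °C releases 0.3171×4180×10.89 = 14434 J.
Fully melting the ice requires m_ice L_f = 0.1032×334000 = 34469 J.
Since 14434 < 34469 J, not all the ice melts; equilibrium is at 0 °C.
m_melt = 14434 / L_f = 0.04322 kg.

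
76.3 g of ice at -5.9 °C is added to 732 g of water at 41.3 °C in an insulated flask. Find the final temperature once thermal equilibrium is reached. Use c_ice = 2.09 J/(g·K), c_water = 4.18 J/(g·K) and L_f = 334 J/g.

Energy conservation, ΣQ = 0:
warm ice to 0 °C: 76.3×2.09×(0 − (-5.9)) = 940.86; melt ice: 76.3×334 = 25484; meltwater 0→T: 76.3×4.18×T = 318.93 T; water: 3059.8(T − 41.3)
3378.7 T = 126368 − 26425 = 99943
T ≈ 29.58 °C (positive, so assuming full melt was valid).

T_f ≈ 29.6 °C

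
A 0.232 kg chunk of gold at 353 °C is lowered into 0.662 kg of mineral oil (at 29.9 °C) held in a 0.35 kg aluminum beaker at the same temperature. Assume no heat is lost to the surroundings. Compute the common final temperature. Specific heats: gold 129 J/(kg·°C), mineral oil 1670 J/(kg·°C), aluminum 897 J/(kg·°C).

T_f ≈ 36.6 °C

Let T be the final temperature. ΣQ_i = 0:
0.232*129*(T − 353) + 0.662*1670*(T − 29.9) + 0.35*897*(T − 29.9) = 0
29.93(T − 353) + 1105.5(T − 29.9) + 313.95(T − 29.9) = 0
1449.4 T = 53007
T ≈ 36.57 °C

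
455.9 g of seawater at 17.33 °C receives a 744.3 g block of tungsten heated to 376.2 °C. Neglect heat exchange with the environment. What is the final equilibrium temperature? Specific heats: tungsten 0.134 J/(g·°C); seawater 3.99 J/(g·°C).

T_f ≈ 36.0 °C

Let T be the final temperature. ΣQ_i = 0:
744.3*0.134*(T − 376.2) + 455.9*3.99*(T − 17.33) = 0
1918.8 T = 69045
T ≈ 35.98 °C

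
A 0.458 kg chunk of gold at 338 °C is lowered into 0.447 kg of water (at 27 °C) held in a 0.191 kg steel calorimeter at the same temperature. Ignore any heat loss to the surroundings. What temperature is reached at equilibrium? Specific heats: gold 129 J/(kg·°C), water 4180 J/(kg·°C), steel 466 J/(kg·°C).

T_f ≈ 36.1 °C

Net heat exchanged in the isolated system is zero:
0.458·129·(T − 338) + 0.447·4180·(T − 27) + 0.191·466·(T − 27) = 0
59.08(T − 338) + 1868.5(T − 27) + 89.01(T − 27) = 0
2016.5 T = 72821
T = 72821 / 2016.5 = 36.1 °C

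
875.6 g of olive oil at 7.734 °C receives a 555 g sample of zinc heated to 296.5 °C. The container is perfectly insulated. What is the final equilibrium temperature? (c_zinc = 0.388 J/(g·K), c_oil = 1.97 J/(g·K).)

T_f is the heat-capacity-weighted average of the initial temperatures:
T_f = (215.34×296.5 + 1724.9×7.734) / (215.34 + 1724.9)
    = 77189 / 1940.3 ≈ 39.78 °C

T_f ≈ 39.8 °C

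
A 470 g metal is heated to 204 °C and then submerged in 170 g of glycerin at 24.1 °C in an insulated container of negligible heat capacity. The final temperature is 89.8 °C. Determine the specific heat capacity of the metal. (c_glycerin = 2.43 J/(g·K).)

c ≈ 0.506 J/(g·K)

Energy conservation, ΣQ = 0:
470×c×(89.8 − 204) + 170×2.43×(89.8 − 24.1) = 0
-53674 c = -27141
c = -27141/-53674 ≈ 0.5057 J/(g·K)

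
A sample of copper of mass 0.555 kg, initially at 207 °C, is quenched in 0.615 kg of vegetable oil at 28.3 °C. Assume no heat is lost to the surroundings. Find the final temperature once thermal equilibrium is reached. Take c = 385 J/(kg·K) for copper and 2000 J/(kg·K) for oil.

T_f ≈ 54.7 °C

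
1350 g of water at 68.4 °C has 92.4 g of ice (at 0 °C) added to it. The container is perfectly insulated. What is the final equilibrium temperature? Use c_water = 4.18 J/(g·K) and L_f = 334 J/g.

Conservation of energy gives ΣQ = 0:
fusion: m_ice L_f = 92.4×334 = 30862
  meltwater 0→T: 92.4×4.18×T = 386.23 T
  water cools: 1350×4.18×(T − 68.4) = 5643(T − 68.4)
6029.2 T = 385981 − 30862 = 355120
T ≈ 58.90 °C. Since T > 0 °C, the all-ice-melts assumption holds.

T_f ≈ 58.9 °C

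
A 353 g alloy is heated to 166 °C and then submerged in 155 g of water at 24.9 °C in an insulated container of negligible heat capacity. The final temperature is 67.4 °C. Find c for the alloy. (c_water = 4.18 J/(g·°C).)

Setting the total heat transfer to zero:
353·c·(67.4 − 166) + 155·4.18·(67.4 − 24.9) = 0
-34806 c = -27536
c = -27536/-34806 ≈ 0.7911 J/(g·°C)

c ≈ 0.791 J/(g·°C)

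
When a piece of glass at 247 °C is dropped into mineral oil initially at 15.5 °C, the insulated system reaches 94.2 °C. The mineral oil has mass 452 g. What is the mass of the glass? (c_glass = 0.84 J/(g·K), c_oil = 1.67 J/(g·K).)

|Q_glass| = |Q_oil|:
m·0.84·(247 − 94.2) = 452·1.67·(94.2 − 15.5)
128.35 m = 59406  ⇒  m ≈ 462.8 g

m ≈ 463 g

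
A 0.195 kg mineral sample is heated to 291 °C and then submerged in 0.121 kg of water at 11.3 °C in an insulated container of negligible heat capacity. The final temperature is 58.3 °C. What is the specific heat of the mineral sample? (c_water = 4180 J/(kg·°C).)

c ≈ 524 J/(kg·°C)

Energy conservation, ΣQ = 0:
0.195·c·(58.3 − 291) + 0.121·4180·(58.3 − 11.3) = 0
-45.38 c = -23772
c = -23772/-45.38 ≈ 523.9 J/(kg·°C)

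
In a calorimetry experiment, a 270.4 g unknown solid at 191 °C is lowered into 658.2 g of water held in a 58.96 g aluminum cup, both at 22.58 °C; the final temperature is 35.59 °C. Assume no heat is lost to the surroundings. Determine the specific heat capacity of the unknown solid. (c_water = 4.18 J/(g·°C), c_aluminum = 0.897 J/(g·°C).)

c ≈ 0.868 J/(g·°C)

Heat gained plus heat lost sum to zero:
270.4·c·(35.59 − 191) + 658.2·4.18·(35.59 − 22.58) + 58.96·0.897·(35.59 − 22.58) = 0
-42023 c = -36482
c = -36482/-42023 ≈ 0.8682 J/(g·°C)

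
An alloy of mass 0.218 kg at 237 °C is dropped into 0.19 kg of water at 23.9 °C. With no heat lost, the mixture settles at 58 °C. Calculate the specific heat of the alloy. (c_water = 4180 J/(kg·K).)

m_s c (T_s − T_f) = m_water c_water (T_f − T_0):
0.218×c×(237 − 58) = 0.19×4180×(58 − 23.9)
39.02 c = 27082  ⇒  c ≈ 694 J/(kg·K)

c ≈ 694 J/(kg·K)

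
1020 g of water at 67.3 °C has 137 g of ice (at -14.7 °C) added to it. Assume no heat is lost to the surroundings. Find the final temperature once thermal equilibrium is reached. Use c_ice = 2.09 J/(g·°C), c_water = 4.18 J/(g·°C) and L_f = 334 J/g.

T_f ≈ 49.0 °C

Sum of m c ΔT and latent-heat terms is zero:
ice -14.7→0 °C: 137·2.09·14.7 = 4209.1
  latent heat to melt: 137·334 = 45758
  warm the meltwater: 572.66 T
  water cools: 1020·4.18·(T − 67.3) = 4263.6(T − 67.3)
4836.3 T = 286940 − 49967 = 236973
T ≈ 49.00 °C (positive, so assuming full melt was valid).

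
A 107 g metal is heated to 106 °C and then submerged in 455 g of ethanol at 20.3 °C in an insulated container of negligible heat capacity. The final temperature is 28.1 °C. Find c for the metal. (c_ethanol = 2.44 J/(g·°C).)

c ≈ 1.04 J/(g·°C)

Heat lost by the metal = heat gained by the ethanol:
107·c·(106 − 28.1) = 455·2.44·(28.1 − 20.3)
8335.3 c = 8659.6  ⇒  c ≈ 1.039 J/(g·°C)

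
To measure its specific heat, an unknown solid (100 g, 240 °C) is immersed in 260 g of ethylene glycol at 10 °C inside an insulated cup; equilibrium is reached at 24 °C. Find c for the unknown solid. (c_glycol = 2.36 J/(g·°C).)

m_s c (T_s − T_f) = m_glycol c_glycol (T_f − T_0):
100×c×(240 − 24) = 260×2.36×(24 − 10)
21600 c = 8590.4  ⇒  c ≈ 0.3977 J/(g·°C)

c ≈ 0.398 J/(g·°C)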